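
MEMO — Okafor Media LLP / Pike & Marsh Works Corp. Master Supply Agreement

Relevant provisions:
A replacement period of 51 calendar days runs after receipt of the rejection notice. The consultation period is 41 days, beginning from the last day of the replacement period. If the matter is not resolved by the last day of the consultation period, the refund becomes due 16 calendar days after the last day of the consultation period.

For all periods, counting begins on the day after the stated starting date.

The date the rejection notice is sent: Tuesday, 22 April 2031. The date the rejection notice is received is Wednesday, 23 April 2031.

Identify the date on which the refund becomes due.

9 August 2031

Adding 51 calendar days to 23 April 2031 gives 13 June 2031, which is the last day of the replacement period.
Adding 41 calendar days to 13 June 2031 gives 24 July 2031, which is the last day of the consultation period.
The date on which the refund becomes due: 16 calendar days after 24 July 2031 is 9 August 2031.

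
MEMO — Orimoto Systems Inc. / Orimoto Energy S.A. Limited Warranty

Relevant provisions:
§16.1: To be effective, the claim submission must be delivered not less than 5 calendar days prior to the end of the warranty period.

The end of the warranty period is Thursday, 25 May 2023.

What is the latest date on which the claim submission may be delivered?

20 May 2023

25 May 2023 minus 5 days is 20 May 2023.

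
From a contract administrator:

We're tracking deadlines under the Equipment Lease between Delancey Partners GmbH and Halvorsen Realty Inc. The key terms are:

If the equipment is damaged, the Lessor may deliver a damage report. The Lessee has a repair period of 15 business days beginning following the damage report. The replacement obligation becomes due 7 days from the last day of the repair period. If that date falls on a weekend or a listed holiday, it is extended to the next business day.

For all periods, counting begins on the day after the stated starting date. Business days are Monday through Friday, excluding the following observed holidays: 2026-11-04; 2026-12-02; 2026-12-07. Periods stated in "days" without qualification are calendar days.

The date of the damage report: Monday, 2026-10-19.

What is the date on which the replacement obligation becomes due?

The last day of the repair period: 15 business days after Monday, 2026-10-19, skipping weekends and the listed holiday on Nov 4 — Oct 20, Oct 21, Oct 22, Oct 23, …, Nov 6, Nov 9, Nov 10 — lands on Tuesday, 2026-11-10.
Adding 7 calendar days to 2026-11-10 gives 2026-11-17, which is the date on which the replacement obligation becomes due. 2026-11-17 is a Tuesday and is not a listed holiday, so no roll-forward applies.

2026-11-17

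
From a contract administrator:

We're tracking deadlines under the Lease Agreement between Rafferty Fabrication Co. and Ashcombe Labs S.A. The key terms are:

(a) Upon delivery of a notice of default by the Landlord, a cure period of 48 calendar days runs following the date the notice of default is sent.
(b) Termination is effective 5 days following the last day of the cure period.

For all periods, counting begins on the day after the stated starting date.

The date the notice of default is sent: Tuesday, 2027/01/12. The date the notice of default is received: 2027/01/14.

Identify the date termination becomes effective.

The last day of the cure period: 2027/01/12 + 48 days = 2027/03/01.
The date termination becomes effective: 5 calendar days after 2027/03/01 is 2027/03/06.

2027/03/06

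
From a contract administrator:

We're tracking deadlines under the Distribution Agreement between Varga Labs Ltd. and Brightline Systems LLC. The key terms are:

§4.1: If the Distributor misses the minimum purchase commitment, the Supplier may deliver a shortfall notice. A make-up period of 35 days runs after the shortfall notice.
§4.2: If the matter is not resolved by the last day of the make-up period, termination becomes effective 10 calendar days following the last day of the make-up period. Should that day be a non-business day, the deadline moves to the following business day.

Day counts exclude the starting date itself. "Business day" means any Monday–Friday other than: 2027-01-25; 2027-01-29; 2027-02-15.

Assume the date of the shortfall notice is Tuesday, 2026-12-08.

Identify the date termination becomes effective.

2027-01-22

Adding 35 calendar days to 2026-12-08 gives 2027-01-12, which is the last day of the make-up period.
Adding 10 calendar days to 2027-01-12 gives 2027-01-22, which is the date termination becomes effective. 2027-01-22 is a Friday and is not a listed holiday, so no roll-forward applies.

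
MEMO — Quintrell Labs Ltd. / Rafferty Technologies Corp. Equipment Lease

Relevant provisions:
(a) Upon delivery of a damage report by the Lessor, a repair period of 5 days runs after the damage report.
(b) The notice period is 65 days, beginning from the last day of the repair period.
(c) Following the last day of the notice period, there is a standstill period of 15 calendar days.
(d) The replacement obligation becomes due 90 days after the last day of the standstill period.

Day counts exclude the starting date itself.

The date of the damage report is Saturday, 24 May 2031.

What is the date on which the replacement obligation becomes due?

The last day of the repair period: 5 calendar days after 24 May 2031 is 29 May 2031.
The last day of the notice period: 65 calendar days after 29 May 2031 is 2 August 2031.
The last day of the standstill period: 2 August 2031 + 15 days = 17 August 2031.
Adding 90 calendar days to 17 August 2031 gives 15 November 2031, which is the date on which the replacement obligation becomes due.

15 November 2031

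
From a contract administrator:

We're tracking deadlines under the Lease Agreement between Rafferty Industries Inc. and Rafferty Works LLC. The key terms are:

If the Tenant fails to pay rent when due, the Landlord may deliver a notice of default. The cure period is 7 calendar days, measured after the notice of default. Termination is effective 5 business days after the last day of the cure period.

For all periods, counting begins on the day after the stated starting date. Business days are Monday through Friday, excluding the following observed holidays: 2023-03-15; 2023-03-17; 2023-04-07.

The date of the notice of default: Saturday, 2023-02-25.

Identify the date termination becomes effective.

Adding 7 calendar days to 2023-02-25 gives 2023-03-04, which is the last day of the cure period.
The date termination becomes effective: counting 5 business days from Saturday, 2023-03-04 (Mar 6, Mar 7, Mar 8, Mar 9, Mar 10, skipping weekends) reaches Friday, 2023-03-10.

2023-03-10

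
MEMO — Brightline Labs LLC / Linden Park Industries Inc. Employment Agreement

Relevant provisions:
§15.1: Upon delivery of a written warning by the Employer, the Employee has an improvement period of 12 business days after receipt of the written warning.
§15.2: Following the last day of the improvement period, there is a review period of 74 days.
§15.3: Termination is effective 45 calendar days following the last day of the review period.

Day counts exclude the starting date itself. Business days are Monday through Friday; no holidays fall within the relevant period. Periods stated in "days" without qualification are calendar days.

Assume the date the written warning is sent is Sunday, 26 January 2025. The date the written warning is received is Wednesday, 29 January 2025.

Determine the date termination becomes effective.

13 June 2025

The last day of the improvement period: counting 12 business days from Wednesday, 29 January 2025 (Jan 30, Jan 31, Feb 3, Feb 4, …, Feb 12, Feb 13, Feb 14, skipping weekends) reaches Friday, 14 February 2025.
Adding 74 calendar days to 14 February 2025 gives 29 April 2025, which is the last day of the review period.
The date termination becomes effective: 29 April 2025 + 45 days = 13 June 2025.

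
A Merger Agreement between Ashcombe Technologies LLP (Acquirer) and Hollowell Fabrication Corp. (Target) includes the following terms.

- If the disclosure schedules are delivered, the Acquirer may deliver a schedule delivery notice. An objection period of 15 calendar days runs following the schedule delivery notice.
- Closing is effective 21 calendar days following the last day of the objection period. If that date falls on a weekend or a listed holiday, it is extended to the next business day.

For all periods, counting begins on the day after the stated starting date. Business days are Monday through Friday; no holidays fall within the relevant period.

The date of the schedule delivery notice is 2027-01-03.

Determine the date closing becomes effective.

Adding 15 calendar days to 2027-01-03 gives 2027-01-18, which is the last day of the objection period.
Adding 21 calendar days to 2027-01-18 gives 2027-02-08, which is the date closing becomes effective. 2027-02-08 is a Monday, so no roll-forward applies.

2027-02-08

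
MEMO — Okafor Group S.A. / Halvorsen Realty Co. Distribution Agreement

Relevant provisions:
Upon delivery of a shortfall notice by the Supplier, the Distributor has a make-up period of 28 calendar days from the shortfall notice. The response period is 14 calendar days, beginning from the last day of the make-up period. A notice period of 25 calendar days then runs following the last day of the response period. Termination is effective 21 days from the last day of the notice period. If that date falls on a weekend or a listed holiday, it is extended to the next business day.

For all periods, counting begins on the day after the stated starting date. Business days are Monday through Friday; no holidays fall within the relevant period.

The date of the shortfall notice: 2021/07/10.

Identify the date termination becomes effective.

2021/10/06

The last day of the make-up period: 28 calendar days after 2021/07/10 is 2021/08/07.
The last day of the response period: 2021/08/07 + 14 days = 2021/08/21.
Adding 25 calendar days to 2021/08/21 gives 2021/09/15, which is the last day of the notice period.
Adding 21 calendar days to 2021/09/15 gives 2021/10/06, which is the date termination becomes effective. 2021/10/06 is a Wednesday, so no roll-forward applies.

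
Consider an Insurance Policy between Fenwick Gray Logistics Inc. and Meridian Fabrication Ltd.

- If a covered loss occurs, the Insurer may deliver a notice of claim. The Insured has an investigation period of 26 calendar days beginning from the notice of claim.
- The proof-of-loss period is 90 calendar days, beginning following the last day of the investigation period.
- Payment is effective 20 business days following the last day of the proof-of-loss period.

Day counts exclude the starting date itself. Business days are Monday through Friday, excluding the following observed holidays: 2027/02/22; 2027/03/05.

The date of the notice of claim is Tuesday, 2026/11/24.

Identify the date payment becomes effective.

Adding 26 calendar days to 2026/11/24 gives 2026/12/20, which is the last day of the investigation period.
Adding 90 calendar days to 2026/12/20 gives 2027/03/20, which is the last day of the proof-of-loss period.
The date payment becomes effective: 20 business days after Saturday, 2027/03/20, skipping weekends — Mar 22, Mar 23, Mar 24, Mar 25, …, Apr 14, Apr 15, Apr 16 — lands on Friday, 2027/04/16.

2027/04/16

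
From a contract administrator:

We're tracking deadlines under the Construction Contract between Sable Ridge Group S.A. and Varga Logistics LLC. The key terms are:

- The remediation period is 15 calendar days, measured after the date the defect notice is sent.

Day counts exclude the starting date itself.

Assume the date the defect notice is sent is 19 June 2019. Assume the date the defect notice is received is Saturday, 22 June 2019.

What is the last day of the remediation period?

4 July 2019

The last day of the remediation period: 19 June 2019 + 15 days = 4 July 2019.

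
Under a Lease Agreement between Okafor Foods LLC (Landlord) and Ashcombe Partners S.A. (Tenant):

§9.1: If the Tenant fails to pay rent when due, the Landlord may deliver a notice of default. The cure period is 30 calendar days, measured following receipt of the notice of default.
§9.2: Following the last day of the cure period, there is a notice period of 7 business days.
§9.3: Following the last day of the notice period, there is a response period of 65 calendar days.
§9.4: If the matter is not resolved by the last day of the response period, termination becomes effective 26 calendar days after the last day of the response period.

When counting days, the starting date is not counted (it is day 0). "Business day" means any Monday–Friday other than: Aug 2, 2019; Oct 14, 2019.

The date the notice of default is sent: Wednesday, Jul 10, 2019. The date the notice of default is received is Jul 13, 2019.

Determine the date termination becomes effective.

Adding 30 calendar days to Jul 13, 2019 gives Aug 12, 2019, which is the last day of the cure period.
The last day of the notice period: 7 business days after Monday, Aug 12, 2019, skipping weekends — Aug 13, Aug 14, Aug 15, Aug 16, Aug 19, Aug 20, Aug 21 — lands on Wednesday, Aug 21, 2019.
Adding 65 calendar days to Aug 21, 2019 gives Oct 25, 2019, which is the last day of the response period.
The date termination becomes effective: Oct 25, 2019 + 26 days = Nov 20, 2019.

Nov 20, 2019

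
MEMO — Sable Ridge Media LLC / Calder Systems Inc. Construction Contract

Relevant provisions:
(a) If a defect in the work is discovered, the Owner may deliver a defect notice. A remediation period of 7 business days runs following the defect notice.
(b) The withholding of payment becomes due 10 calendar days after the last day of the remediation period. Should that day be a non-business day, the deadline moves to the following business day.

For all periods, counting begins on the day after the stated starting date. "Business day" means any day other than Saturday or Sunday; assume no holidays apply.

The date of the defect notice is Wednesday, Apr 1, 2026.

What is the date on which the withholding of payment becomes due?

Apr 20, 2026

From Wednesday, Apr 1, 2026, 7 business days (Apr 2, Apr 3, Apr 6, Apr 7, Apr 8, Apr 9, Apr 10, skipping weekends) brings us to Friday, Apr 10, 2026, which is the last day of the remediation period.
Adding 10 calendar days to Apr 10, 2026 gives Apr 20, 2026, which is the date on which the withholding of payment becomes due. Apr 20, 2026 is a Monday, so no roll-forward applies.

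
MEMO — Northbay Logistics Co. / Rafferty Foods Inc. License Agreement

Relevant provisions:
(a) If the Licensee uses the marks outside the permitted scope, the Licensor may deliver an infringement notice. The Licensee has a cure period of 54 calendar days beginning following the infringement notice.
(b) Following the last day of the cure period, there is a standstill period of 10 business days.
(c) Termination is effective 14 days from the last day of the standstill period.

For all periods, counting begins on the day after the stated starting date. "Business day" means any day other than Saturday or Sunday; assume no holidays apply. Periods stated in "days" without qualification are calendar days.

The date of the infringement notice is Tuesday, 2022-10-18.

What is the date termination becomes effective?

Adding 54 calendar days to 2022-10-18 gives 2022-12-11, which is the last day of the cure period.
The last day of the standstill period: 10 business days after Sunday, 2022-12-11, skipping weekends — Dec 12, Dec 13, Dec 14, Dec 15, Dec 16, Dec 19, Dec 20, Dec 21, Dec 22, Dec 23 — lands on Friday, 2022-12-23.
The date termination becomes effective: 14 calendar days after 2022-12-23 is 2023-01-06.

2023-01-06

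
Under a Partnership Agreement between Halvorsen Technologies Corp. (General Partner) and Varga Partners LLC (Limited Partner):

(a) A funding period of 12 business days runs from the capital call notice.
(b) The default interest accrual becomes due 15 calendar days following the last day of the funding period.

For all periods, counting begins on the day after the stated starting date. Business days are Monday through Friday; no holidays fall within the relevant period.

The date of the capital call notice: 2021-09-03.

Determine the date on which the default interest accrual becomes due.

The last day of the funding period: counting 12 business days from Friday, 2021-09-03 (Sep 6, Sep 7, Sep 8, Sep 9, …, Sep 17, Sep 20, Sep 21, skipping weekends) reaches Tuesday, 2021-09-21.
The date on which the default interest accrual becomes due: 2021-09-21 + 15 days = 2021-10-06.

2021-10-06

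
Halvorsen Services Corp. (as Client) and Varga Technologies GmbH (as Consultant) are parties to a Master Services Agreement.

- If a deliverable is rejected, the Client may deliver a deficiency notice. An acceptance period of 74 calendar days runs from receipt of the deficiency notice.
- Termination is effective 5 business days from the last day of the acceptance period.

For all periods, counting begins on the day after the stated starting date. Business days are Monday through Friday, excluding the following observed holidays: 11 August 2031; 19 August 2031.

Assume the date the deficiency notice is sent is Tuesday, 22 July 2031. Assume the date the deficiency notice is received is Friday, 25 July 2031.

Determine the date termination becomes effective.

14 October 2031

The last day of the acceptance period: 25 July 2031 + 74 days = 7 October 2031.
The date termination becomes effective: counting 5 business days from Tuesday, 7 October 2031 (Oct 8, Oct 9, Oct 10, Oct 13, Oct 14, skipping weekends) reaches Tuesday, 14 October 2031.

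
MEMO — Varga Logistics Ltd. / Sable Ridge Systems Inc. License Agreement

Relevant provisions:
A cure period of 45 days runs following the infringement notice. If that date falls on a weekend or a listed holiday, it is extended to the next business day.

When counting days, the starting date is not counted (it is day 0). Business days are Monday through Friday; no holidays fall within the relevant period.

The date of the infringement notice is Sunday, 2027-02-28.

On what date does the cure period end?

2027-04-14

The last day of the cure period: 2027-02-28 + 45 days = 2027-04-14. 2027-04-14 is a Wednesday, so no roll-forward applies.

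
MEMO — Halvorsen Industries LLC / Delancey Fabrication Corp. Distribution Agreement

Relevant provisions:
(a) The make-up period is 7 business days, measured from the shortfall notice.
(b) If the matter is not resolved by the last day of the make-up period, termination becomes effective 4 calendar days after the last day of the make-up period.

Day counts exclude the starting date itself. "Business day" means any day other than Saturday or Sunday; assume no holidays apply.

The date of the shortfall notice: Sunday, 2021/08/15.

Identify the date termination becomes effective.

The last day of the make-up period: counting 7 business days from Sunday, 2021/08/15 (Aug 16, Aug 17, Aug 18, Aug 19, Aug 20, Aug 23, Aug 24, skipping weekends) reaches Tuesday, 2021/08/24.
Adding 4 calendar days to 2021/08/24 gives 2021/08/28, which is the date termination becomes effective.

2021/08/28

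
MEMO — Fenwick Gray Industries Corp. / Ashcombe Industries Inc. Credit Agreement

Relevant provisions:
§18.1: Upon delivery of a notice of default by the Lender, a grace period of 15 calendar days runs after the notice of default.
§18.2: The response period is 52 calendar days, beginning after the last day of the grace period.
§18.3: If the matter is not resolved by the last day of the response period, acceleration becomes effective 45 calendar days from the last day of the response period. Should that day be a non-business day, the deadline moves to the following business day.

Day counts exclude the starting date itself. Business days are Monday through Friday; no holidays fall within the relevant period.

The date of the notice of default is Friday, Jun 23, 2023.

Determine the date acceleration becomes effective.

The last day of the grace period: 15 calendar days after Jun 23, 2023 is Jul 8, 2023.
Adding 52 calendar days to Jul 8, 2023 gives Aug 29, 2023, which is the last day of the response period.
Adding 45 calendar days to Aug 29, 2023 gives Oct 13, 2023, which is the date acceleration becomes effective. Oct 13, 2023 is a Friday, so no roll-forward applies.

Oct 13, 2023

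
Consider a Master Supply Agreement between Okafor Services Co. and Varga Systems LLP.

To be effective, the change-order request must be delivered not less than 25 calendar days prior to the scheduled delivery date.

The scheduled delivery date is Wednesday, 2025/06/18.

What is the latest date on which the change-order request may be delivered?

2025/06/18 minus 25 days is 2025/05/24.

2025/05/24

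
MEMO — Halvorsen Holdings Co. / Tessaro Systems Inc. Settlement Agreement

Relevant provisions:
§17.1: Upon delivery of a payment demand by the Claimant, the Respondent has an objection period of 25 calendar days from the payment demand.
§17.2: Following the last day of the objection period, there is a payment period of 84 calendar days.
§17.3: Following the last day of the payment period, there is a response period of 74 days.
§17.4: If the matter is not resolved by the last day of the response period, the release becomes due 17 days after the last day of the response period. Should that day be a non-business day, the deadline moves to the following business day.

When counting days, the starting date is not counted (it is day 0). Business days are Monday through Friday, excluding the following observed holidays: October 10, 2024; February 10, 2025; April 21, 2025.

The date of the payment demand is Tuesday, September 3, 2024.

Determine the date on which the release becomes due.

March 24, 2025

The last day of the objection period: 25 calendar days after September 3, 2024 is September 28, 2024.
The last day of the payment period: September 28, 2024 + 84 days = December 21, 2024.
The last day of the response period: 74 calendar days after December 21, 2024 is March 5, 2025.
The date on which the release becomes due: 17 calendar days after March 5, 2025 is March 22, 2025. That falls on a Saturday, so it rolls to the next business day, Monday, March 24, 2025.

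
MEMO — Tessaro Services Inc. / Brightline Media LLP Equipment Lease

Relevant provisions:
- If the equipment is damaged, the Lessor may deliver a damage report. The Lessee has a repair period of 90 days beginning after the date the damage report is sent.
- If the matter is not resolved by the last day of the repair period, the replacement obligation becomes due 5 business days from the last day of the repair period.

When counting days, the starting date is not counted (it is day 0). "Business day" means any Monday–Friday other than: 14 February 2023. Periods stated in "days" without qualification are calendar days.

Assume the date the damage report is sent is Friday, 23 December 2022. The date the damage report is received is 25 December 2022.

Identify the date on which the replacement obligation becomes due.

30 March 2023

The last day of the repair period: 23 December 2022 + 90 days = 23 March 2023.
From Thursday, 23 March 2023, 5 business days (Mar 24, Mar 27, Mar 28, Mar 29, Mar 30, skipping weekends) brings us to Thursday, 30 March 2023, which is the date on which the replacement obligation becomes due.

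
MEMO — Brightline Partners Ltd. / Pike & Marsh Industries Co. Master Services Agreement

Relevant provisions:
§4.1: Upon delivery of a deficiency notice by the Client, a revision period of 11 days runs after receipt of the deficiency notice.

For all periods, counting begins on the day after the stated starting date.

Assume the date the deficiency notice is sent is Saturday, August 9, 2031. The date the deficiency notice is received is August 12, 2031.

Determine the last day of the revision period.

The last day of the revision period: 11 calendar days after August 12, 2031 is August 23, 2031.

August 23, 2031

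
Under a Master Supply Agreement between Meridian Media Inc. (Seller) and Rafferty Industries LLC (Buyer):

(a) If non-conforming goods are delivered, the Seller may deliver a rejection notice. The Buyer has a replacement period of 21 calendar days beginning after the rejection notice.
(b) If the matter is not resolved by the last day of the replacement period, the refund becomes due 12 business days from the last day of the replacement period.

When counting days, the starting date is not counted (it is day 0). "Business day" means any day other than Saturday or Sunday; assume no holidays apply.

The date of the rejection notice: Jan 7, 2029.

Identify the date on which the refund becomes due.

Feb 13, 2029

Adding 21 calendar days to Jan 7, 2029 gives Jan 28, 2029, which is the last day of the replacement period.
From Sunday, Jan 28, 2029, 12 business days (Jan 29, Jan 30, Jan 31, Feb 1, …, Feb 9, Feb 12, Feb 13, skipping weekends) brings us to Tuesday, Feb 13, 2029, which is the date on which the refund becomes due.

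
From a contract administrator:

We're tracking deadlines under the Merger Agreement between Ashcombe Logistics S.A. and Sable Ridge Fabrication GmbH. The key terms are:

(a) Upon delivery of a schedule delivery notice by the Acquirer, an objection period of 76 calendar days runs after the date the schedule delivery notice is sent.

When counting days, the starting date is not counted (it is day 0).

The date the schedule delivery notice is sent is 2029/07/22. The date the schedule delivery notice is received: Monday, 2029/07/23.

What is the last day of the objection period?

2029/10/06

The last day of the objection period: 2029/07/22 + 76 days = 2029/10/06.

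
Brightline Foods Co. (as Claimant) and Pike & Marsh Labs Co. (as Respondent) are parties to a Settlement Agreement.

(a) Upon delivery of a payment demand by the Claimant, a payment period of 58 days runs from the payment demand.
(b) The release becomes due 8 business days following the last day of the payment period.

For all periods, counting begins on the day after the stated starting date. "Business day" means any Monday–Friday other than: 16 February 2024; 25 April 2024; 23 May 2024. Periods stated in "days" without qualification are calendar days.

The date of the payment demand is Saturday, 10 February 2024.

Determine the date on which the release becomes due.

The last day of the payment period: 10 February 2024 + 58 days = 8 April 2024.
The date on which the release becomes due: 8 business days after Monday, 8 April 2024, skipping weekends — Apr 9, Apr 10, Apr 11, Apr 12, Apr 15, Apr 16, Apr 17, Apr 18 — lands on Thursday, 18 April 2024.

18 April 2024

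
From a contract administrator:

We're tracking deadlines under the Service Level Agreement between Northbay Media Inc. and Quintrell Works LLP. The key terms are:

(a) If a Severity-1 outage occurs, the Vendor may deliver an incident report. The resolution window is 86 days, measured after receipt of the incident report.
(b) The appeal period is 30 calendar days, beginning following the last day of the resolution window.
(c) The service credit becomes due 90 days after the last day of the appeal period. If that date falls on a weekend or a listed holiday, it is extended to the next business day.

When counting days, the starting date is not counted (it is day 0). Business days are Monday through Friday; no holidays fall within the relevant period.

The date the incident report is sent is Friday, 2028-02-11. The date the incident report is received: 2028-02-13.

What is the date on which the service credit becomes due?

2028-09-06

The last day of the resolution window: 86 calendar days after 2028-02-13 is 2028-05-09.
Adding 30 calendar days to 2028-05-09 gives 2028-06-08, which is the last day of the appeal period.
Adding 90 calendar days to 2028-06-08 gives 2028-09-06, which is the date on which the service credit becomes due. 2028-09-06 is a Wednesday, so no roll-forward applies.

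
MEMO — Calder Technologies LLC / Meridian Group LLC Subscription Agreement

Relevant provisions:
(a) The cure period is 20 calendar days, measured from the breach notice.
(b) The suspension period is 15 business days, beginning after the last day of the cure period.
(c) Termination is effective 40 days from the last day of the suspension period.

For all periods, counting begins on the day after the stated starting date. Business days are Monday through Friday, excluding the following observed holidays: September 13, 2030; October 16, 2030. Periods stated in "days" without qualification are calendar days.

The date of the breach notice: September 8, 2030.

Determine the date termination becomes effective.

Adding 20 calendar days to September 8, 2030 gives September 28, 2030, which is the last day of the cure period.
The last day of the suspension period: counting 15 business days from Saturday, September 28, 2030 (Sep 30, Oct 1, Oct 2, Oct 3, …, Oct 17, Oct 18, Oct 21, skipping weekends and the listed holiday on Oct 16) reaches Monday, October 21, 2030.
The date termination becomes effective: 40 calendar days after October 21, 2030 is November 30, 2030.

November 30, 2030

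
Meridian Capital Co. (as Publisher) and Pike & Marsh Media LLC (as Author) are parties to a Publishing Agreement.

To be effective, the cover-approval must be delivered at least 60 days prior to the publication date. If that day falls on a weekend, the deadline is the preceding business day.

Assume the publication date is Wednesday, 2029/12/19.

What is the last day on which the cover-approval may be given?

Counting back 60 calendar days from 2029/12/19 gives 2029/10/20. That is a Saturday, so the deadline moves back to Friday, 2029/10/19.

2029/10/19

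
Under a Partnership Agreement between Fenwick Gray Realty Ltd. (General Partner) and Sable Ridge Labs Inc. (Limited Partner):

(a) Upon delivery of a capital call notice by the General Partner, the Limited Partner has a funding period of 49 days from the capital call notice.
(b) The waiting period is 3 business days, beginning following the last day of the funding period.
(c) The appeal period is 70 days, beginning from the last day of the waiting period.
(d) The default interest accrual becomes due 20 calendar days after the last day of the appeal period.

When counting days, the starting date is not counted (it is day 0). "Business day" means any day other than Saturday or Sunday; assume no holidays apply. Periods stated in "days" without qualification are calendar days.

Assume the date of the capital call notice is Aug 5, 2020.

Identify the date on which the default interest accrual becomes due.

Dec 27, 2020

Adding 49 calendar days to Aug 5, 2020 gives Sep 23, 2020, which is the last day of the funding period.
From Wednesday, Sep 23, 2020, 3 business days (Sep 24, Sep 25, Sep 28, skipping weekends) brings us to Monday, Sep 28, 2020, which is the last day of the waiting period.
The last day of the appeal period: Sep 28, 2020 + 70 days = Dec 7, 2020.
The date on which the default interest accrual becomes due: Dec 7, 2020 + 20 days = Dec 27, 2020.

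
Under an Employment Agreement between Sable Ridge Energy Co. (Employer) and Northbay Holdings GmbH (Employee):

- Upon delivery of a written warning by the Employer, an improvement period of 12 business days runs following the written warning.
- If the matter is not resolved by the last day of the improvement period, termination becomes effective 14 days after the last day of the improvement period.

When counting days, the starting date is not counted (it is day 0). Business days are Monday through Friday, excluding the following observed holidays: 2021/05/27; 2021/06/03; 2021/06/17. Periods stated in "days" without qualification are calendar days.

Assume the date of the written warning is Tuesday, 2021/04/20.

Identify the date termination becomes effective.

2021/05/20

From Tuesday, 2021/04/20, 12 business days (Apr 21, Apr 22, Apr 23, Apr 26, …, May 4, May 5, May 6, skipping weekends) brings us to Thursday, 2021/05/06, which is the last day of the improvement period.
Adding 14 calendar days to 2021/05/06 gives 2021/05/20, which is the date termination becomes effective.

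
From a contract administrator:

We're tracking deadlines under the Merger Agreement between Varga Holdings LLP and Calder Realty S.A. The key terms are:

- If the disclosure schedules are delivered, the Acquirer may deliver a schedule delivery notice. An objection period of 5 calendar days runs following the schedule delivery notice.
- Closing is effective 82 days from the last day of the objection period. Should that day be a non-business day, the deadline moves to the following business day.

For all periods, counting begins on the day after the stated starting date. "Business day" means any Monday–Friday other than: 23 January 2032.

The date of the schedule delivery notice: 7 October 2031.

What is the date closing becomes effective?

The last day of the objection period: 7 October 2031 + 5 days = 12 October 2031.
The date closing becomes effective: 12 October 2031 + 82 days = 2 January 2032. 2 January 2032 is a Friday and is not a listed holiday, so no roll-forward applies.

2 January 2032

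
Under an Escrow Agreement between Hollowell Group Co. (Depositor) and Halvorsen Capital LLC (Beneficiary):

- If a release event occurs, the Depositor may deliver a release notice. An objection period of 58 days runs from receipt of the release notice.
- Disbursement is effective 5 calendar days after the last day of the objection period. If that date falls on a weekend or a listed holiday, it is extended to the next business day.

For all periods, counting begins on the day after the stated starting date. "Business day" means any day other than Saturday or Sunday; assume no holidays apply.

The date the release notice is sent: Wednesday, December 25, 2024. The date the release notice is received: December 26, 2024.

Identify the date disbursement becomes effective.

February 27, 2025

Adding 58 calendar days to December 26, 2024 gives February 22, 2025, which is the last day of the objection period.
Adding 5 calendar days to February 22, 2025 gives February 27, 2025, which is the date disbursement becomes effective. February 27, 2025 is a Thursday, so no roll-forward applies.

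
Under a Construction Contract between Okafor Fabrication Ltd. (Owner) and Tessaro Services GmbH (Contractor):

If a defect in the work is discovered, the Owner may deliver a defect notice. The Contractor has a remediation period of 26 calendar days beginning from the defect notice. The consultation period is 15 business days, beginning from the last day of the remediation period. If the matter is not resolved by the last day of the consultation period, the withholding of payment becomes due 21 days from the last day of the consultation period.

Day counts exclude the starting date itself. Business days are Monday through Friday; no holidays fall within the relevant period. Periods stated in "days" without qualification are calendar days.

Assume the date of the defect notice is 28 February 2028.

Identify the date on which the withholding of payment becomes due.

The last day of the remediation period: 28 February 2028 + 26 days = 25 March 2028.
The last day of the consultation period: counting 15 business days from Saturday, 25 March 2028 (Mar 27, Mar 28, Mar 29, Mar 30, …, Apr 12, Apr 13, Apr 14, skipping weekends) reaches Friday, 14 April 2028.
The date on which the withholding of payment becomes due: 14 April 2028 + 21 days = 5 May 2028.

5 May 2028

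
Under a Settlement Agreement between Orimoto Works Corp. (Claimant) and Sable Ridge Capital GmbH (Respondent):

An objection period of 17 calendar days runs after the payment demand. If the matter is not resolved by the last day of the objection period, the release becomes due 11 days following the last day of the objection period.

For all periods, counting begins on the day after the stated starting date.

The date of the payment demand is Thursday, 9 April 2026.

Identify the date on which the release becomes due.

7 May 2026

The last day of the objection period: 17 calendar days after 9 April 2026 is 26 April 2026.
The date on which the release becomes due: 26 April 2026 + 11 days = 7 May 2026.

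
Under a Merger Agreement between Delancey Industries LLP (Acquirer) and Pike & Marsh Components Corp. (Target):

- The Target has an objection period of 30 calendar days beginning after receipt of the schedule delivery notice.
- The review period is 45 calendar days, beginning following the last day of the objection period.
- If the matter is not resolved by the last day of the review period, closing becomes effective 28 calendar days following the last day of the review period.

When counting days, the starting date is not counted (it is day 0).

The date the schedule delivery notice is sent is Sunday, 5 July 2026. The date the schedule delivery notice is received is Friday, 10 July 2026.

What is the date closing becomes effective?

21 October 2026

The last day of the objection period: 30 calendar days after 10 July 2026 is 9 August 2026.
The last day of the review period: 45 calendar days after 9 August 2026 is 23 September 2026.
The date closing becomes effective: 23 September 2026 + 28 days = 21 October 2026.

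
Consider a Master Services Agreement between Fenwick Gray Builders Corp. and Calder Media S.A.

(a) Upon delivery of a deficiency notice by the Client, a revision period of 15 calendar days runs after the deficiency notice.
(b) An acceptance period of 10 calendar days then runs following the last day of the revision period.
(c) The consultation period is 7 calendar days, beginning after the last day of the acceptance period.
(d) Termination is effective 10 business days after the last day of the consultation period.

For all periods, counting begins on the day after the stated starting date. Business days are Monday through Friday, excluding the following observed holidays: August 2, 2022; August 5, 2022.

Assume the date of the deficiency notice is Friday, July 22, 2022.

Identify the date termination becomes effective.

September 6, 2022

The last day of the revision period: July 22, 2022 + 15 days = August 6, 2022.
Adding 10 calendar days to August 6, 2022 gives August 16, 2022, which is the last day of the acceptance period.
The last day of the consultation period: August 16, 2022 + 7 days = August 23, 2022.
The date termination becomes effective: 10 business days after Tuesday, August 23, 2022, skipping weekends — Aug 24, Aug 25, Aug 26, Aug 29, Aug 30, Aug 31, Sep 1, Sep 2, Sep 5, Sep 6 — lands on Tuesday, September 6, 2022.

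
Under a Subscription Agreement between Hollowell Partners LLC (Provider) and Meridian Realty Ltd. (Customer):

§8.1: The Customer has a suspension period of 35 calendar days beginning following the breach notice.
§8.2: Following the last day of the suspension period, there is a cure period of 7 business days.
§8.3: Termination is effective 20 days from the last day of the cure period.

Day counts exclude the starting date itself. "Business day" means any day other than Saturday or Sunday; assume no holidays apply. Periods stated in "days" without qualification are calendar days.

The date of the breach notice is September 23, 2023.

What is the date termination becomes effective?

The last day of the suspension period: September 23, 2023 + 35 days = October 28, 2023.
The last day of the cure period: counting 7 business days from Saturday, October 28, 2023 (Oct 30, Oct 31, Nov 1, Nov 2, Nov 3, Nov 6, Nov 7, skipping weekends) reaches Tuesday, November 7, 2023.
The date termination becomes effective: 20 calendar days after November 7, 2023 is November 27, 2023.

November 27, 2023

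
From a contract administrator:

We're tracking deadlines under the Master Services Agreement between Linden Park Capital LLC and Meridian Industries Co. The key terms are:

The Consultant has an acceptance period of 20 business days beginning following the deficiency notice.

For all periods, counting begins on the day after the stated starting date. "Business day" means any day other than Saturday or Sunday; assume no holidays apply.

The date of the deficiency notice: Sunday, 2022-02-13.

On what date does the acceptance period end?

2022-03-11

The last day of the acceptance period: 20 business days after Sunday, 2022-02-13, skipping weekends — Feb 14, Feb 15, Feb 16, Feb 17, …, Mar 9, Mar 10, Mar 11 — lands on Friday, 2022-03-11.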